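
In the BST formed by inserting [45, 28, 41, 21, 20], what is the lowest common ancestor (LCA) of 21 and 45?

Tree insertion order: [45, 28, 41, 21, 20]
Tree (level-order array): [45, 28, None, 21, 41, 20]
In a BST, the LCA of p=21, q=45 is the first node v on the
root-to-leaf path with p <= v <= q (go left if both < v, right if both > v).
Walk from root:
  at 45: 21 <= 45 <= 45, this is the LCA
LCA = 45


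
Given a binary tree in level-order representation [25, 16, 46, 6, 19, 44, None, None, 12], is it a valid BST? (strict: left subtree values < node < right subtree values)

Level-order array: [25, 16, 46, 6, 19, 44, None, None, 12]
Validate using subtree bounds (lo, hi): at each node, require lo < value < hi,
then recurse left with hi=value and right with lo=value.
Preorder trace (stopping at first violation):
  at node 25 with bounds (-inf, +inf): OK
  at node 16 with bounds (-inf, 25): OK
  at node 6 with bounds (-inf, 16): OK
  at node 12 with bounds (6, 16): OK
  at node 19 with bounds (16, 25): OK
  at node 46 with bounds (25, +inf): OK
  at node 44 with bounds (25, 46): OK
No violation found at any node.
Result: Valid BST


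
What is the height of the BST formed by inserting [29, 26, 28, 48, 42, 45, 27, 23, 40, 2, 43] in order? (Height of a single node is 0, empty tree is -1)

Insertion order: [29, 26, 28, 48, 42, 45, 27, 23, 40, 2, 43]
Tree (level-order array): [29, 26, 48, 23, 28, 42, None, 2, None, 27, None, 40, 45, None, None, None, None, None, None, 43]
Compute height bottom-up (empty subtree = -1):
  height(2) = 1 + max(-1, -1) = 0
  height(23) = 1 + max(0, -1) = 1
  height(27) = 1 + max(-1, -1) = 0
  height(28) = 1 + max(0, -1) = 1
  height(26) = 1 + max(1, 1) = 2
  height(40) = 1 + max(-1, -1) = 0
  height(43) = 1 + max(-1, -1) = 0
  height(45) = 1 + max(0, -1) = 1
  height(42) = 1 + max(0, 1) = 2
  height(48) = 1 + max(2, -1) = 3
  height(29) = 1 + max(2, 3) = 4
Height = 4


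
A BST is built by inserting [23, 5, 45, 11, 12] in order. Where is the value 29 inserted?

Starting tree (level order): [23, 5, 45, None, 11, None, None, None, 12]
Insertion path: 23 -> 45
Result: insert 29 as left child of 45
Final tree (level order): [23, 5, 45, None, 11, 29, None, None, 12]


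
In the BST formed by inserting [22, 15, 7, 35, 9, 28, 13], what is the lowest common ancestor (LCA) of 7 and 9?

Tree insertion order: [22, 15, 7, 35, 9, 28, 13]
Tree (level-order array): [22, 15, 35, 7, None, 28, None, None, 9, None, None, None, 13]
In a BST, the LCA of p=7, q=9 is the first node v on the
root-to-leaf path with p <= v <= q (go left if both < v, right if both > v).
Walk from root:
  at 22: both 7 and 9 < 22, go left
  at 15: both 7 and 9 < 15, go left
  at 7: 7 <= 7 <= 9, this is the LCA
LCA = 7


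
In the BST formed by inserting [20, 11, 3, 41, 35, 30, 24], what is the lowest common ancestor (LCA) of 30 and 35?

Tree insertion order: [20, 11, 3, 41, 35, 30, 24]
Tree (level-order array): [20, 11, 41, 3, None, 35, None, None, None, 30, None, 24]
In a BST, the LCA of p=30, q=35 is the first node v on the
root-to-leaf path with p <= v <= q (go left if both < v, right if both > v).
Walk from root:
  at 20: both 30 and 35 > 20, go right
  at 41: both 30 and 35 < 41, go left
  at 35: 30 <= 35 <= 35, this is the LCA
LCA = 35


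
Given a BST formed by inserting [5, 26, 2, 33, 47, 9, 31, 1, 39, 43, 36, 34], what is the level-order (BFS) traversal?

Tree insertion order: [5, 26, 2, 33, 47, 9, 31, 1, 39, 43, 36, 34]
Tree (level-order array): [5, 2, 26, 1, None, 9, 33, None, None, None, None, 31, 47, None, None, 39, None, 36, 43, 34]
BFS from the root, enqueuing left then right child of each popped node:
  queue [5] -> pop 5, enqueue [2, 26], visited so far: [5]
  queue [2, 26] -> pop 2, enqueue [1], visited so far: [5, 2]
  queue [26, 1] -> pop 26, enqueue [9, 33], visited so far: [5, 2, 26]
  queue [1, 9, 33] -> pop 1, enqueue [none], visited so far: [5, 2, 26, 1]
  queue [9, 33] -> pop 9, enqueue [none], visited so far: [5, 2, 26, 1, 9]
  queue [33] -> pop 33, enqueue [31, 47], visited so far: [5, 2, 26, 1, 9, 33]
  queue [31, 47] -> pop 31, enqueue [none], visited so far: [5, 2, 26, 1, 9, 33, 31]
  queue [47] -> pop 47, enqueue [39], visited so far: [5, 2, 26, 1, 9, 33, 31, 47]
  queue [39] -> pop 39, enqueue [36, 43], visited so far: [5, 2, 26, 1, 9, 33, 31, 47, 39]
  queue [36, 43] -> pop 36, enqueue [34], visited so far: [5, 2, 26, 1, 9, 33, 31, 47, 39, 36]
  queue [43, 34] -> pop 43, enqueue [none], visited so far: [5, 2, 26, 1, 9, 33, 31, 47, 39, 36, 43]
  queue [34] -> pop 34, enqueue [none], visited so far: [5, 2, 26, 1, 9, 33, 31, 47, 39, 36, 43, 34]
Result: [5, 2, 26, 1, 9, 33, 31, 47, 39, 36, 43, 34]


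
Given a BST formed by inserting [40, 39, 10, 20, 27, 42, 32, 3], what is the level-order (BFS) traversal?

Tree insertion order: [40, 39, 10, 20, 27, 42, 32, 3]
Tree (level-order array): [40, 39, 42, 10, None, None, None, 3, 20, None, None, None, 27, None, 32]
BFS from the root, enqueuing left then right child of each popped node:
  queue [40] -> pop 40, enqueue [39, 42], visited so far: [40]
  queue [39, 42] -> pop 39, enqueue [10], visited so far: [40, 39]
  queue [42, 10] -> pop 42, enqueue [none], visited so far: [40, 39, 42]
  queue [10] -> pop 10, enqueue [3, 20], visited so far: [40, 39, 42, 10]
  queue [3, 20] -> pop 3, enqueue [none], visited so far: [40, 39, 42, 10, 3]
  queue [20] -> pop 20, enqueue [27], visited so far: [40, 39, 42, 10, 3, 20]
  queue [27] -> pop 27, enqueue [32], visited so far: [40, 39, 42, 10, 3, 20, 27]
  queue [32] -> pop 32, enqueue [none], visited so far: [40, 39, 42, 10, 3, 20, 27, 32]
Result: [40, 39, 42, 10, 3, 20, 27, 32]


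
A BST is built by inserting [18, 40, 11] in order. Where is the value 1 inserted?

Starting tree (level order): [18, 11, 40]
Insertion path: 18 -> 11
Result: insert 1 as left child of 11
Final tree (level order): [18, 11, 40, 1]


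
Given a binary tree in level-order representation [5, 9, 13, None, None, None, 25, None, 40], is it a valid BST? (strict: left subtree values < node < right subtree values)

Level-order array: [5, 9, 13, None, None, None, 25, None, 40]
Validate using subtree bounds (lo, hi): at each node, require lo < value < hi,
then recurse left with hi=value and right with lo=value.
Preorder trace (stopping at first violation):
  at node 5 with bounds (-inf, +inf): OK
  at node 9 with bounds (-inf, 5): VIOLATION
Node 9 violates its bound: not (-inf < 9 < 5).
Result: Not a valid BST


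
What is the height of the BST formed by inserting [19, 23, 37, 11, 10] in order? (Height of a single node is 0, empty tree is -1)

Insertion order: [19, 23, 37, 11, 10]
Tree (level-order array): [19, 11, 23, 10, None, None, 37]
Compute height bottom-up (empty subtree = -1):
  height(10) = 1 + max(-1, -1) = 0
  height(11) = 1 + max(0, -1) = 1
  height(37) = 1 + max(-1, -1) = 0
  height(23) = 1 + max(-1, 0) = 1
  height(19) = 1 + max(1, 1) = 2
Height = 2


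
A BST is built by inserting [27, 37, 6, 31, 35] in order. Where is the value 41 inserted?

Starting tree (level order): [27, 6, 37, None, None, 31, None, None, 35]
Insertion path: 27 -> 37
Result: insert 41 as right child of 37
Final tree (level order): [27, 6, 37, None, None, 31, 41, None, 35]


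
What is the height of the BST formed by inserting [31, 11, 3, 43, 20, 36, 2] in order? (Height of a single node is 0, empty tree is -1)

Insertion order: [31, 11, 3, 43, 20, 36, 2]
Tree (level-order array): [31, 11, 43, 3, 20, 36, None, 2]
Compute height bottom-up (empty subtree = -1):
  height(2) = 1 + max(-1, -1) = 0
  height(3) = 1 + max(0, -1) = 1
  height(20) = 1 + max(-1, -1) = 0
  height(11) = 1 + max(1, 0) = 2
  height(36) = 1 + max(-1, -1) = 0
  height(43) = 1 + max(0, -1) = 1
  height(31) = 1 + max(2, 1) = 3
Height = 3


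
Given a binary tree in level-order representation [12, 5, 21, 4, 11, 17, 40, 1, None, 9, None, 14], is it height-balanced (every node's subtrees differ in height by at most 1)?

Tree (level-order array): [12, 5, 21, 4, 11, 17, 40, 1, None, 9, None, 14]
Definition: a tree is height-balanced if, at every node, |h(left) - h(right)| <= 1 (empty subtree has height -1).
Bottom-up per-node check:
  node 1: h_left=-1, h_right=-1, diff=0 [OK], height=0
  node 4: h_left=0, h_right=-1, diff=1 [OK], height=1
  node 9: h_left=-1, h_right=-1, diff=0 [OK], height=0
  node 11: h_left=0, h_right=-1, diff=1 [OK], height=1
  node 5: h_left=1, h_right=1, diff=0 [OK], height=2
  node 14: h_left=-1, h_right=-1, diff=0 [OK], height=0
  node 17: h_left=0, h_right=-1, diff=1 [OK], height=1
  node 40: h_left=-1, h_right=-1, diff=0 [OK], height=0
  node 21: h_left=1, h_right=0, diff=1 [OK], height=2
  node 12: h_left=2, h_right=2, diff=0 [OK], height=3
All nodes satisfy the balance condition.
Result: Balanced


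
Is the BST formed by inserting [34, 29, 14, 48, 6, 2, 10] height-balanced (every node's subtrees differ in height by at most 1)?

Tree (level-order array): [34, 29, 48, 14, None, None, None, 6, None, 2, 10]
Definition: a tree is height-balanced if, at every node, |h(left) - h(right)| <= 1 (empty subtree has height -1).
Bottom-up per-node check:
  node 2: h_left=-1, h_right=-1, diff=0 [OK], height=0
  node 10: h_left=-1, h_right=-1, diff=0 [OK], height=0
  node 6: h_left=0, h_right=0, diff=0 [OK], height=1
  node 14: h_left=1, h_right=-1, diff=2 [FAIL (|1--1|=2 > 1)], height=2
  node 29: h_left=2, h_right=-1, diff=3 [FAIL (|2--1|=3 > 1)], height=3
  node 48: h_left=-1, h_right=-1, diff=0 [OK], height=0
  node 34: h_left=3, h_right=0, diff=3 [FAIL (|3-0|=3 > 1)], height=4
Node 14 violates the condition: |1 - -1| = 2 > 1.
Result: Not balanced


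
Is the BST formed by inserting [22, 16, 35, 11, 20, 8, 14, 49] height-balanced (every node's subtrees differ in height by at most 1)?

Tree (level-order array): [22, 16, 35, 11, 20, None, 49, 8, 14]
Definition: a tree is height-balanced if, at every node, |h(left) - h(right)| <= 1 (empty subtree has height -1).
Bottom-up per-node check:
  node 8: h_left=-1, h_right=-1, diff=0 [OK], height=0
  node 14: h_left=-1, h_right=-1, diff=0 [OK], height=0
  node 11: h_left=0, h_right=0, diff=0 [OK], height=1
  node 20: h_left=-1, h_right=-1, diff=0 [OK], height=0
  node 16: h_left=1, h_right=0, diff=1 [OK], height=2
  node 49: h_left=-1, h_right=-1, diff=0 [OK], height=0
  node 35: h_left=-1, h_right=0, diff=1 [OK], height=1
  node 22: h_left=2, h_right=1, diff=1 [OK], height=3
All nodes satisfy the balance condition.
Result: Balanced


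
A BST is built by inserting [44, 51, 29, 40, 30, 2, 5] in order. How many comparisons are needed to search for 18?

Search path for 18: 44 -> 29 -> 2 -> 5
Found: False
Comparisons: 4


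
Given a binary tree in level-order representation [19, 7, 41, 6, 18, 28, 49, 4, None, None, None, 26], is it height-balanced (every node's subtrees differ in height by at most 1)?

Tree (level-order array): [19, 7, 41, 6, 18, 28, 49, 4, None, None, None, 26]
Definition: a tree is height-balanced if, at every node, |h(left) - h(right)| <= 1 (empty subtree has height -1).
Bottom-up per-node check:
  node 4: h_left=-1, h_right=-1, diff=0 [OK], height=0
  node 6: h_left=0, h_right=-1, diff=1 [OK], height=1
  node 18: h_left=-1, h_right=-1, diff=0 [OK], height=0
  node 7: h_left=1, h_right=0, diff=1 [OK], height=2
  node 26: h_left=-1, h_right=-1, diff=0 [OK], height=0
  node 28: h_left=0, h_right=-1, diff=1 [OK], height=1
  node 49: h_left=-1, h_right=-1, diff=0 [OK], height=0
  node 41: h_left=1, h_right=0, diff=1 [OK], height=2
  node 19: h_left=2, h_right=2, diff=0 [OK], height=3
All nodes satisfy the balance condition.
Result: Balanced


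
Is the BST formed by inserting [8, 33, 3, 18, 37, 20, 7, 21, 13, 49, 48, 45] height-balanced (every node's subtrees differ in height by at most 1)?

Tree (level-order array): [8, 3, 33, None, 7, 18, 37, None, None, 13, 20, None, 49, None, None, None, 21, 48, None, None, None, 45]
Definition: a tree is height-balanced if, at every node, |h(left) - h(right)| <= 1 (empty subtree has height -1).
Bottom-up per-node check:
  node 7: h_left=-1, h_right=-1, diff=0 [OK], height=0
  node 3: h_left=-1, h_right=0, diff=1 [OK], height=1
  node 13: h_left=-1, h_right=-1, diff=0 [OK], height=0
  node 21: h_left=-1, h_right=-1, diff=0 [OK], height=0
  node 20: h_left=-1, h_right=0, diff=1 [OK], height=1
  node 18: h_left=0, h_right=1, diff=1 [OK], height=2
  node 45: h_left=-1, h_right=-1, diff=0 [OK], height=0
  node 48: h_left=0, h_right=-1, diff=1 [OK], height=1
  node 49: h_left=1, h_right=-1, diff=2 [FAIL (|1--1|=2 > 1)], height=2
  node 37: h_left=-1, h_right=2, diff=3 [FAIL (|-1-2|=3 > 1)], height=3
  node 33: h_left=2, h_right=3, diff=1 [OK], height=4
  node 8: h_left=1, h_right=4, diff=3 [FAIL (|1-4|=3 > 1)], height=5
Node 49 violates the condition: |1 - -1| = 2 > 1.
Result: Not balanced


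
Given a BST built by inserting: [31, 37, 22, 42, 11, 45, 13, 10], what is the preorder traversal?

Tree insertion order: [31, 37, 22, 42, 11, 45, 13, 10]
Tree (level-order array): [31, 22, 37, 11, None, None, 42, 10, 13, None, 45]
Preorder traversal: [31, 22, 11, 10, 13, 37, 42, 45]


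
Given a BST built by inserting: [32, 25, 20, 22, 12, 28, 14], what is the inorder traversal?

Tree insertion order: [32, 25, 20, 22, 12, 28, 14]
Tree (level-order array): [32, 25, None, 20, 28, 12, 22, None, None, None, 14]
Inorder traversal: [12, 14, 20, 22, 25, 28, 32]


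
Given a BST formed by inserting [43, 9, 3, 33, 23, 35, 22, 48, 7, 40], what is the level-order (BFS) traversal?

Tree insertion order: [43, 9, 3, 33, 23, 35, 22, 48, 7, 40]
Tree (level-order array): [43, 9, 48, 3, 33, None, None, None, 7, 23, 35, None, None, 22, None, None, 40]
BFS from the root, enqueuing left then right child of each popped node:
  queue [43] -> pop 43, enqueue [9, 48], visited so far: [43]
  queue [9, 48] -> pop 9, enqueue [3, 33], visited so far: [43, 9]
  queue [48, 3, 33] -> pop 48, enqueue [none], visited so far: [43, 9, 48]
  queue [3, 33] -> pop 3, enqueue [7], visited so far: [43, 9, 48, 3]
  queue [33, 7] -> pop 33, enqueue [23, 35], visited so far: [43, 9, 48, 3, 33]
  queue [7, 23, 35] -> pop 7, enqueue [none], visited so far: [43, 9, 48, 3, 33, 7]
  queue [23, 35] -> pop 23, enqueue [22], visited so far: [43, 9, 48, 3, 33, 7, 23]
  queue [35, 22] -> pop 35, enqueue [40], visited so far: [43, 9, 48, 3, 33, 7, 23, 35]
  queue [22, 40] -> pop 22, enqueue [none], visited so far: [43, 9, 48, 3, 33, 7, 23, 35, 22]
  queue [40] -> pop 40, enqueue [none], visited so far: [43, 9, 48, 3, 33, 7, 23, 35, 22, 40]
Result: [43, 9, 48, 3, 33, 7, 23, 35, 22, 40]


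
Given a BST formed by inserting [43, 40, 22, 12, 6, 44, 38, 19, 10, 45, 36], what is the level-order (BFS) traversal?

Tree insertion order: [43, 40, 22, 12, 6, 44, 38, 19, 10, 45, 36]
Tree (level-order array): [43, 40, 44, 22, None, None, 45, 12, 38, None, None, 6, 19, 36, None, None, 10]
BFS from the root, enqueuing left then right child of each popped node:
  queue [43] -> pop 43, enqueue [40, 44], visited so far: [43]
  queue [40, 44] -> pop 40, enqueue [22], visited so far: [43, 40]
  queue [44, 22] -> pop 44, enqueue [45], visited so far: [43, 40, 44]
  queue [22, 45] -> pop 22, enqueue [12, 38], visited so far: [43, 40, 44, 22]
  queue [45, 12, 38] -> pop 45, enqueue [none], visited so far: [43, 40, 44, 22, 45]
  queue [12, 38] -> pop 12, enqueue [6, 19], visited so far: [43, 40, 44, 22, 45, 12]
  queue [38, 6, 19] -> pop 38, enqueue [36], visited so far: [43, 40, 44, 22, 45, 12, 38]
  queue [6, 19, 36] -> pop 6, enqueue [10], visited so far: [43, 40, 44, 22, 45, 12, 38, 6]
  queue [19, 36, 10] -> pop 19, enqueue [none], visited so far: [43, 40, 44, 22, 45, 12, 38, 6, 19]
  queue [36, 10] -> pop 36, enqueue [none], visited so far: [43, 40, 44, 22, 45, 12, 38, 6, 19, 36]
  queue [10] -> pop 10, enqueue [none], visited so far: [43, 40, 44, 22, 45, 12, 38, 6, 19, 36, 10]
Result: [43, 40, 44, 22, 45, 12, 38, 6, 19, 36, 10]


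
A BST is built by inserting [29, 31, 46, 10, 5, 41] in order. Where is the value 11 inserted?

Starting tree (level order): [29, 10, 31, 5, None, None, 46, None, None, 41]
Insertion path: 29 -> 10
Result: insert 11 as right child of 10
Final tree (level order): [29, 10, 31, 5, 11, None, 46, None, None, None, None, 41]


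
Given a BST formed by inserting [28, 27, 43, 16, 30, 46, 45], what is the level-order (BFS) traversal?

Tree insertion order: [28, 27, 43, 16, 30, 46, 45]
Tree (level-order array): [28, 27, 43, 16, None, 30, 46, None, None, None, None, 45]
BFS from the root, enqueuing left then right child of each popped node:
  queue [28] -> pop 28, enqueue [27, 43], visited so far: [28]
  queue [27, 43] -> pop 27, enqueue [16], visited so far: [28, 27]
  queue [43, 16] -> pop 43, enqueue [30, 46], visited so far: [28, 27, 43]
  queue [16, 30, 46] -> pop 16, enqueue [none], visited so far: [28, 27, 43, 16]
  queue [30, 46] -> pop 30, enqueue [none], visited so far: [28, 27, 43, 16, 30]
  queue [46] -> pop 46, enqueue [45], visited so far: [28, 27, 43, 16, 30, 46]
  queue [45] -> pop 45, enqueue [none], visited so far: [28, 27, 43, 16, 30, 46, 45]
Result: [28, 27, 43, 16, 30, 46, 45]


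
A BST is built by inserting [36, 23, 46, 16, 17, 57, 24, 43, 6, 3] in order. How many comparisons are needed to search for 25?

Search path for 25: 36 -> 23 -> 24
Found: False
Comparisons: 3


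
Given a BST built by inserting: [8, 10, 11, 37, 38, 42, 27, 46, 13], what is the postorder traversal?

Tree insertion order: [8, 10, 11, 37, 38, 42, 27, 46, 13]
Tree (level-order array): [8, None, 10, None, 11, None, 37, 27, 38, 13, None, None, 42, None, None, None, 46]
Postorder traversal: [13, 27, 46, 42, 38, 37, 11, 10, 8]


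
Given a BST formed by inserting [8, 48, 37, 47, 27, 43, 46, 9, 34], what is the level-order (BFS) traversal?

Tree insertion order: [8, 48, 37, 47, 27, 43, 46, 9, 34]
Tree (level-order array): [8, None, 48, 37, None, 27, 47, 9, 34, 43, None, None, None, None, None, None, 46]
BFS from the root, enqueuing left then right child of each popped node:
  queue [8] -> pop 8, enqueue [48], visited so far: [8]
  queue [48] -> pop 48, enqueue [37], visited so far: [8, 48]
  queue [37] -> pop 37, enqueue [27, 47], visited so far: [8, 48, 37]
  queue [27, 47] -> pop 27, enqueue [9, 34], visited so far: [8, 48, 37, 27]
  queue [47, 9, 34] -> pop 47, enqueue [43], visited so far: [8, 48, 37, 27, 47]
  queue [9, 34, 43] -> pop 9, enqueue [none], visited so far: [8, 48, 37, 27, 47, 9]
  queue [34, 43] -> pop 34, enqueue [none], visited so far: [8, 48, 37, 27, 47, 9, 34]
  queue [43] -> pop 43, enqueue [46], visited so far: [8, 48, 37, 27, 47, 9, 34, 43]
  queue [46] -> pop 46, enqueue [none], visited so far: [8, 48, 37, 27, 47, 9, 34, 43, 46]
Result: [8, 48, 37, 27, 47, 9, 34, 43, 46]


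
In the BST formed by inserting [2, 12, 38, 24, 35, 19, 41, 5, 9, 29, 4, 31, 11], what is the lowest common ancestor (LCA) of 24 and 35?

Tree insertion order: [2, 12, 38, 24, 35, 19, 41, 5, 9, 29, 4, 31, 11]
Tree (level-order array): [2, None, 12, 5, 38, 4, 9, 24, 41, None, None, None, 11, 19, 35, None, None, None, None, None, None, 29, None, None, 31]
In a BST, the LCA of p=24, q=35 is the first node v on the
root-to-leaf path with p <= v <= q (go left if both < v, right if both > v).
Walk from root:
  at 2: both 24 and 35 > 2, go right
  at 12: both 24 and 35 > 12, go right
  at 38: both 24 and 35 < 38, go left
  at 24: 24 <= 24 <= 35, this is the LCA
LCA = 24


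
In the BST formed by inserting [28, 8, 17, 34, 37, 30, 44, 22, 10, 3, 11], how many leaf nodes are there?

Tree built from: [28, 8, 17, 34, 37, 30, 44, 22, 10, 3, 11]
Tree (level-order array): [28, 8, 34, 3, 17, 30, 37, None, None, 10, 22, None, None, None, 44, None, 11]
Rule: A leaf has 0 children.
Per-node child counts:
  node 28: 2 child(ren)
  node 8: 2 child(ren)
  node 3: 0 child(ren)
  node 17: 2 child(ren)
  node 10: 1 child(ren)
  node 11: 0 child(ren)
  node 22: 0 child(ren)
  node 34: 2 child(ren)
  node 30: 0 child(ren)
  node 37: 1 child(ren)
  node 44: 0 child(ren)
Matching nodes: [3, 11, 22, 30, 44]
Count of leaf nodes: 5


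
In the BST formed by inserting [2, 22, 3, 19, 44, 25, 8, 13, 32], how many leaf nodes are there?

Tree built from: [2, 22, 3, 19, 44, 25, 8, 13, 32]
Tree (level-order array): [2, None, 22, 3, 44, None, 19, 25, None, 8, None, None, 32, None, 13]
Rule: A leaf has 0 children.
Per-node child counts:
  node 2: 1 child(ren)
  node 22: 2 child(ren)
  node 3: 1 child(ren)
  node 19: 1 child(ren)
  node 8: 1 child(ren)
  node 13: 0 child(ren)
  node 44: 1 child(ren)
  node 25: 1 child(ren)
  node 32: 0 child(ren)
Matching nodes: [13, 32]
Count of leaf nodes: 2


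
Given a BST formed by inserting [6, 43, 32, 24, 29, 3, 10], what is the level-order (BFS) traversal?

Tree insertion order: [6, 43, 32, 24, 29, 3, 10]
Tree (level-order array): [6, 3, 43, None, None, 32, None, 24, None, 10, 29]
BFS from the root, enqueuing left then right child of each popped node:
  queue [6] -> pop 6, enqueue [3, 43], visited so far: [6]
  queue [3, 43] -> pop 3, enqueue [none], visited so far: [6, 3]
  queue [43] -> pop 43, enqueue [32], visited so far: [6, 3, 43]
  queue [32] -> pop 32, enqueue [24], visited so far: [6, 3, 43, 32]
  queue [24] -> pop 24, enqueue [10, 29], visited so far: [6, 3, 43, 32, 24]
  queue [10, 29] -> pop 10, enqueue [none], visited so far: [6, 3, 43, 32, 24, 10]
  queue [29] -> pop 29, enqueue [none], visited so far: [6, 3, 43, 32, 24, 10, 29]
Result: [6, 3, 43, 32, 24, 10, 29]


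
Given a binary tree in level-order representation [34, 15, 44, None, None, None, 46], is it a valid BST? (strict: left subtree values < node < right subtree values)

Level-order array: [34, 15, 44, None, None, None, 46]
Validate using subtree bounds (lo, hi): at each node, require lo < value < hi,
then recurse left with hi=value and right with lo=value.
Preorder trace (stopping at first violation):
  at node 34 with bounds (-inf, +inf): OK
  at node 15 with bounds (-inf, 34): OK
  at node 44 with bounds (34, +inf): OK
  at node 46 with bounds (44, +inf): OK
No violation found at any node.
Result: Valid BST


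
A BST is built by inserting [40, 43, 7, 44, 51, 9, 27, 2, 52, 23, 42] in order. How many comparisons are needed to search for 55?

Search path for 55: 40 -> 43 -> 44 -> 51 -> 52
Found: False
Comparisons: 5


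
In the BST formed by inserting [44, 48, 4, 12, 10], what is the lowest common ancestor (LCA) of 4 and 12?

Tree insertion order: [44, 48, 4, 12, 10]
Tree (level-order array): [44, 4, 48, None, 12, None, None, 10]
In a BST, the LCA of p=4, q=12 is the first node v on the
root-to-leaf path with p <= v <= q (go left if both < v, right if both > v).
Walk from root:
  at 44: both 4 and 12 < 44, go left
  at 4: 4 <= 4 <= 12, this is the LCA
LCA = 4


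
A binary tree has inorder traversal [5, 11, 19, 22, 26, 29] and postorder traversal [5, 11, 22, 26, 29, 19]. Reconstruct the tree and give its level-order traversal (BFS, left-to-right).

Inorder:   [5, 11, 19, 22, 26, 29]
Postorder: [5, 11, 22, 26, 29, 19]
Algorithm: postorder visits root last, so walk postorder right-to-left;
each value is the root of the current inorder slice — split it at that
value, recurse on the right subtree first, then the left.
Recursive splits:
  root=19; inorder splits into left=[5, 11], right=[22, 26, 29]
  root=29; inorder splits into left=[22, 26], right=[]
  root=26; inorder splits into left=[22], right=[]
  root=22; inorder splits into left=[], right=[]
  root=11; inorder splits into left=[5], right=[]
  root=5; inorder splits into left=[], right=[]
Reconstructed level-order: [19, 11, 29, 5, 26, 22]


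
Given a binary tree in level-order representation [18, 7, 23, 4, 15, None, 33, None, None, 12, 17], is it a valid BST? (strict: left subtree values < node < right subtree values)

Level-order array: [18, 7, 23, 4, 15, None, 33, None, None, 12, 17]
Validate using subtree bounds (lo, hi): at each node, require lo < value < hi,
then recurse left with hi=value and right with lo=value.
Preorder trace (stopping at first violation):
  at node 18 with bounds (-inf, +inf): OK
  at node 7 with bounds (-inf, 18): OK
  at node 4 with bounds (-inf, 7): OK
  at node 15 with bounds (7, 18): OK
  at node 12 with bounds (7, 15): OK
  at node 17 with bounds (15, 18): OK
  at node 23 with bounds (18, +inf): OK
  at node 33 with bounds (23, +inf): OK
No violation found at any node.
Result: Valid BST


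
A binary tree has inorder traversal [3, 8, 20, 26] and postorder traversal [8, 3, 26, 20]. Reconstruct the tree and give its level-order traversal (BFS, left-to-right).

Inorder:   [3, 8, 20, 26]
Postorder: [8, 3, 26, 20]
Algorithm: postorder visits root last, so walk postorder right-to-left;
each value is the root of the current inorder slice — split it at that
value, recurse on the right subtree first, then the left.
Recursive splits:
  root=20; inorder splits into left=[3, 8], right=[26]
  root=26; inorder splits into left=[], right=[]
  root=3; inorder splits into left=[], right=[8]
  root=8; inorder splits into left=[], right=[]
Reconstructed level-order: [20, 3, 26, 8]


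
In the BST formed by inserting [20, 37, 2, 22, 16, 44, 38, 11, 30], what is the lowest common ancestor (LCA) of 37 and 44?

Tree insertion order: [20, 37, 2, 22, 16, 44, 38, 11, 30]
Tree (level-order array): [20, 2, 37, None, 16, 22, 44, 11, None, None, 30, 38]
In a BST, the LCA of p=37, q=44 is the first node v on the
root-to-leaf path with p <= v <= q (go left if both < v, right if both > v).
Walk from root:
  at 20: both 37 and 44 > 20, go right
  at 37: 37 <= 37 <= 44, this is the LCA
LCA = 37


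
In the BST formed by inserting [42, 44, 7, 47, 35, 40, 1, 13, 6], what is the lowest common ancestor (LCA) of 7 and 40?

Tree insertion order: [42, 44, 7, 47, 35, 40, 1, 13, 6]
Tree (level-order array): [42, 7, 44, 1, 35, None, 47, None, 6, 13, 40]
In a BST, the LCA of p=7, q=40 is the first node v on the
root-to-leaf path with p <= v <= q (go left if both < v, right if both > v).
Walk from root:
  at 42: both 7 and 40 < 42, go left
  at 7: 7 <= 7 <= 40, this is the LCA
LCA = 7


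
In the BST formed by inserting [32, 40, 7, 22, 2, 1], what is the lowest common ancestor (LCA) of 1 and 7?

Tree insertion order: [32, 40, 7, 22, 2, 1]
Tree (level-order array): [32, 7, 40, 2, 22, None, None, 1]
In a BST, the LCA of p=1, q=7 is the first node v on the
root-to-leaf path with p <= v <= q (go left if both < v, right if both > v).
Walk from root:
  at 32: both 1 and 7 < 32, go left
  at 7: 1 <= 7 <= 7, this is the LCA
LCA = 7


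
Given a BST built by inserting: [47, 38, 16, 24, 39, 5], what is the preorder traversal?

Tree insertion order: [47, 38, 16, 24, 39, 5]
Tree (level-order array): [47, 38, None, 16, 39, 5, 24]
Preorder traversal: [47, 38, 16, 5, 24, 39]


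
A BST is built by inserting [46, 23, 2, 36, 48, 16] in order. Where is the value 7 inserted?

Starting tree (level order): [46, 23, 48, 2, 36, None, None, None, 16]
Insertion path: 46 -> 23 -> 2 -> 16
Result: insert 7 as left child of 16
Final tree (level order): [46, 23, 48, 2, 36, None, None, None, 16, None, None, 7]


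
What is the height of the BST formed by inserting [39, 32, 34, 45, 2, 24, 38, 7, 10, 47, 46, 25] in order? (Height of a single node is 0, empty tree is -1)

Insertion order: [39, 32, 34, 45, 2, 24, 38, 7, 10, 47, 46, 25]
Tree (level-order array): [39, 32, 45, 2, 34, None, 47, None, 24, None, 38, 46, None, 7, 25, None, None, None, None, None, 10]
Compute height bottom-up (empty subtree = -1):
  height(10) = 1 + max(-1, -1) = 0
  height(7) = 1 + max(-1, 0) = 1
  height(25) = 1 + max(-1, -1) = 0
  height(24) = 1 + max(1, 0) = 2
  height(2) = 1 + max(-1, 2) = 3
  height(38) = 1 + max(-1, -1) = 0
  height(34) = 1 + max(-1, 0) = 1
  height(32) = 1 + max(3, 1) = 4
  height(46) = 1 + max(-1, -1) = 0
  height(47) = 1 + max(0, -1) = 1
  height(45) = 1 + max(-1, 1) = 2
  height(39) = 1 + max(4, 2) = 5
Height = 5


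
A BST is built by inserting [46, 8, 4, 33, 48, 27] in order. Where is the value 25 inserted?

Starting tree (level order): [46, 8, 48, 4, 33, None, None, None, None, 27]
Insertion path: 46 -> 8 -> 33 -> 27
Result: insert 25 as left child of 27
Final tree (level order): [46, 8, 48, 4, 33, None, None, None, None, 27, None, 25]


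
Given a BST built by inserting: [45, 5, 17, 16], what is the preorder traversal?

Tree insertion order: [45, 5, 17, 16]
Tree (level-order array): [45, 5, None, None, 17, 16]
Preorder traversal: [45, 5, 17, 16]


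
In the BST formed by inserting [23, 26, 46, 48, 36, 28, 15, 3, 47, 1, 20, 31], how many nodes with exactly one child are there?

Tree built from: [23, 26, 46, 48, 36, 28, 15, 3, 47, 1, 20, 31]
Tree (level-order array): [23, 15, 26, 3, 20, None, 46, 1, None, None, None, 36, 48, None, None, 28, None, 47, None, None, 31]
Rule: These are nodes with exactly 1 non-null child.
Per-node child counts:
  node 23: 2 child(ren)
  node 15: 2 child(ren)
  node 3: 1 child(ren)
  node 1: 0 child(ren)
  node 20: 0 child(ren)
  node 26: 1 child(ren)
  node 46: 2 child(ren)
  node 36: 1 child(ren)
  node 28: 1 child(ren)
  node 31: 0 child(ren)
  node 48: 1 child(ren)
  node 47: 0 child(ren)
Matching nodes: [3, 26, 36, 28, 48]
Count of nodes with exactly one child: 5


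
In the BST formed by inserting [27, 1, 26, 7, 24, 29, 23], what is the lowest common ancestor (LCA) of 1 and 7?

Tree insertion order: [27, 1, 26, 7, 24, 29, 23]
Tree (level-order array): [27, 1, 29, None, 26, None, None, 7, None, None, 24, 23]
In a BST, the LCA of p=1, q=7 is the first node v on the
root-to-leaf path with p <= v <= q (go left if both < v, right if both > v).
Walk from root:
  at 27: both 1 and 7 < 27, go left
  at 1: 1 <= 1 <= 7, this is the LCA
LCA = 1


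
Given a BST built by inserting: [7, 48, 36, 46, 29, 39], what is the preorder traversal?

Tree insertion order: [7, 48, 36, 46, 29, 39]
Tree (level-order array): [7, None, 48, 36, None, 29, 46, None, None, 39]
Preorder traversal: [7, 48, 36, 29, 46, 39]


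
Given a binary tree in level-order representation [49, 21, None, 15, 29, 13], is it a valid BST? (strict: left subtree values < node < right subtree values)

Level-order array: [49, 21, None, 15, 29, 13]
Validate using subtree bounds (lo, hi): at each node, require lo < value < hi,
then recurse left with hi=value and right with lo=value.
Preorder trace (stopping at first violation):
  at node 49 with bounds (-inf, +inf): OK
  at node 21 with bounds (-inf, 49): OK
  at node 15 with bounds (-inf, 21): OK
  at node 13 with bounds (-inf, 15): OK
  at node 29 with bounds (21, 49): OK
No violation found at any node.
Result: Valid BST


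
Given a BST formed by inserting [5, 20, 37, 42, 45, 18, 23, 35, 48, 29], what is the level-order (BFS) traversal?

Tree insertion order: [5, 20, 37, 42, 45, 18, 23, 35, 48, 29]
Tree (level-order array): [5, None, 20, 18, 37, None, None, 23, 42, None, 35, None, 45, 29, None, None, 48]
BFS from the root, enqueuing left then right child of each popped node:
  queue [5] -> pop 5, enqueue [20], visited so far: [5]
  queue [20] -> pop 20, enqueue [18, 37], visited so far: [5, 20]
  queue [18, 37] -> pop 18, enqueue [none], visited so far: [5, 20, 18]
  queue [37] -> pop 37, enqueue [23, 42], visited so far: [5, 20, 18, 37]
  queue [23, 42] -> pop 23, enqueue [35], visited so far: [5, 20, 18, 37, 23]
  queue [42, 35] -> pop 42, enqueue [45], visited so far: [5, 20, 18, 37, 23, 42]
  queue [35, 45] -> pop 35, enqueue [29], visited so far: [5, 20, 18, 37, 23, 42, 35]
  queue [45, 29] -> pop 45, enqueue [48], visited so far: [5, 20, 18, 37, 23, 42, 35, 45]
  queue [29, 48] -> pop 29, enqueue [none], visited so far: [5, 20, 18, 37, 23, 42, 35, 45, 29]
  queue [48] -> pop 48, enqueue [none], visited so far: [5, 20, 18, 37, 23, 42, 35, 45, 29, 48]
Result: [5, 20, 18, 37, 23, 42, 35, 45, 29, 48]


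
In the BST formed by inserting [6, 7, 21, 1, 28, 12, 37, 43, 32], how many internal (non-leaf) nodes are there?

Tree built from: [6, 7, 21, 1, 28, 12, 37, 43, 32]
Tree (level-order array): [6, 1, 7, None, None, None, 21, 12, 28, None, None, None, 37, 32, 43]
Rule: An internal node has at least one child.
Per-node child counts:
  node 6: 2 child(ren)
  node 1: 0 child(ren)
  node 7: 1 child(ren)
  node 21: 2 child(ren)
  node 12: 0 child(ren)
  node 28: 1 child(ren)
  node 37: 2 child(ren)
  node 32: 0 child(ren)
  node 43: 0 child(ren)
Matching nodes: [6, 7, 21, 28, 37]
Count of internal (non-leaf) nodes: 5


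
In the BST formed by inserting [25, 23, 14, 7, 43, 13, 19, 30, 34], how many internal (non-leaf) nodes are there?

Tree built from: [25, 23, 14, 7, 43, 13, 19, 30, 34]
Tree (level-order array): [25, 23, 43, 14, None, 30, None, 7, 19, None, 34, None, 13]
Rule: An internal node has at least one child.
Per-node child counts:
  node 25: 2 child(ren)
  node 23: 1 child(ren)
  node 14: 2 child(ren)
  node 7: 1 child(ren)
  node 13: 0 child(ren)
  node 19: 0 child(ren)
  node 43: 1 child(ren)
  node 30: 1 child(ren)
  node 34: 0 child(ren)
Matching nodes: [25, 23, 14, 7, 43, 30]
Count of internal (non-leaf) nodes: 6


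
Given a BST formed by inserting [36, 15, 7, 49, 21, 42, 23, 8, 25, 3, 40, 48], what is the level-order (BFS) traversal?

Tree insertion order: [36, 15, 7, 49, 21, 42, 23, 8, 25, 3, 40, 48]
Tree (level-order array): [36, 15, 49, 7, 21, 42, None, 3, 8, None, 23, 40, 48, None, None, None, None, None, 25]
BFS from the root, enqueuing left then right child of each popped node:
  queue [36] -> pop 36, enqueue [15, 49], visited so far: [36]
  queue [15, 49] -> pop 15, enqueue [7, 21], visited so far: [36, 15]
  queue [49, 7, 21] -> pop 49, enqueue [42], visited so far: [36, 15, 49]
  queue [7, 21, 42] -> pop 7, enqueue [3, 8], visited so far: [36, 15, 49, 7]
  queue [21, 42, 3, 8] -> pop 21, enqueue [23], visited so far: [36, 15, 49, 7, 21]
  queue [42, 3, 8, 23] -> pop 42, enqueue [40, 48], visited so far: [36, 15, 49, 7, 21, 42]
  queue [3, 8, 23, 40, 48] -> pop 3, enqueue [none], visited so far: [36, 15, 49, 7, 21, 42, 3]
  queue [8, 23, 40, 48] -> pop 8, enqueue [none], visited so far: [36, 15, 49, 7, 21, 42, 3, 8]
  queue [23, 40, 48] -> pop 23, enqueue [25], visited so far: [36, 15, 49, 7, 21, 42, 3, 8, 23]
  queue [40, 48, 25] -> pop 40, enqueue [none], visited so far: [36, 15, 49, 7, 21, 42, 3, 8, 23, 40]
  queue [48, 25] -> pop 48, enqueue [none], visited so far: [36, 15, 49, 7, 21, 42, 3, 8, 23, 40, 48]
  queue [25] -> pop 25, enqueue [none], visited so far: [36, 15, 49, 7, 21, 42, 3, 8, 23, 40, 48, 25]
Result: [36, 15, 49, 7, 21, 42, 3, 8, 23, 40, 48, 25]


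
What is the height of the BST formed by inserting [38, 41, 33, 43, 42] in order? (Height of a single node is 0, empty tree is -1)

Insertion order: [38, 41, 33, 43, 42]
Tree (level-order array): [38, 33, 41, None, None, None, 43, 42]
Compute height bottom-up (empty subtree = -1):
  height(33) = 1 + max(-1, -1) = 0
  height(42) = 1 + max(-1, -1) = 0
  height(43) = 1 + max(0, -1) = 1
  height(41) = 1 + max(-1, 1) = 2
  height(38) = 1 + max(0, 2) = 3
Height = 3


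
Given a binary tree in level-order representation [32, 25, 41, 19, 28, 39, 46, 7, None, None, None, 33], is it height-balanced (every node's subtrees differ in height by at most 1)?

Tree (level-order array): [32, 25, 41, 19, 28, 39, 46, 7, None, None, None, 33]
Definition: a tree is height-balanced if, at every node, |h(left) - h(right)| <= 1 (empty subtree has height -1).
Bottom-up per-node check:
  node 7: h_left=-1, h_right=-1, diff=0 [OK], height=0
  node 19: h_left=0, h_right=-1, diff=1 [OK], height=1
  node 28: h_left=-1, h_right=-1, diff=0 [OK], height=0
  node 25: h_left=1, h_right=0, diff=1 [OK], height=2
  node 33: h_left=-1, h_right=-1, diff=0 [OK], height=0
  node 39: h_left=0, h_right=-1, diff=1 [OK], height=1
  node 46: h_left=-1, h_right=-1, diff=0 [OK], height=0
  node 41: h_left=1, h_right=0, diff=1 [OK], height=2
  node 32: h_left=2, h_right=2, diff=0 [OK], height=3
All nodes satisfy the balance condition.
Result: Balanced


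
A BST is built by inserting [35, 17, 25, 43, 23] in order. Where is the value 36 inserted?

Starting tree (level order): [35, 17, 43, None, 25, None, None, 23]
Insertion path: 35 -> 43
Result: insert 36 as left child of 43
Final tree (level order): [35, 17, 43, None, 25, 36, None, 23]


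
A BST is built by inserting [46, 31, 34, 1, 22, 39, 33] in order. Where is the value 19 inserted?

Starting tree (level order): [46, 31, None, 1, 34, None, 22, 33, 39]
Insertion path: 46 -> 31 -> 1 -> 22
Result: insert 19 as left child of 22
Final tree (level order): [46, 31, None, 1, 34, None, 22, 33, 39, 19]


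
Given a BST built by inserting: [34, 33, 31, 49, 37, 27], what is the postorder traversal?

Tree insertion order: [34, 33, 31, 49, 37, 27]
Tree (level-order array): [34, 33, 49, 31, None, 37, None, 27]
Postorder traversal: [27, 31, 33, 37, 49, 34]


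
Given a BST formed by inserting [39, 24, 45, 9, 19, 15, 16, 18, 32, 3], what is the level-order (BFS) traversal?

Tree insertion order: [39, 24, 45, 9, 19, 15, 16, 18, 32, 3]
Tree (level-order array): [39, 24, 45, 9, 32, None, None, 3, 19, None, None, None, None, 15, None, None, 16, None, 18]
BFS from the root, enqueuing left then right child of each popped node:
  queue [39] -> pop 39, enqueue [24, 45], visited so far: [39]
  queue [24, 45] -> pop 24, enqueue [9, 32], visited so far: [39, 24]
  queue [45, 9, 32] -> pop 45, enqueue [none], visited so far: [39, 24, 45]
  queue [9, 32] -> pop 9, enqueue [3, 19], visited so far: [39, 24, 45, 9]
  queue [32, 3, 19] -> pop 32, enqueue [none], visited so far: [39, 24, 45, 9, 32]
  queue [3, 19] -> pop 3, enqueue [none], visited so far: [39, 24, 45, 9, 32, 3]
  queue [19] -> pop 19, enqueue [15], visited so far: [39, 24, 45, 9, 32, 3, 19]
  queue [15] -> pop 15, enqueue [16], visited so far: [39, 24, 45, 9, 32, 3, 19, 15]
  queue [16] -> pop 16, enqueue [18], visited so far: [39, 24, 45, 9, 32, 3, 19, 15, 16]
  queue [18] -> pop 18, enqueue [none], visited so far: [39, 24, 45, 9, 32, 3, 19, 15, 16, 18]
Result: [39, 24, 45, 9, 32, 3, 19, 15, 16, 18]


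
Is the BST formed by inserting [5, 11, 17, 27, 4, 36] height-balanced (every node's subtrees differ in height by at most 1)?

Tree (level-order array): [5, 4, 11, None, None, None, 17, None, 27, None, 36]
Definition: a tree is height-balanced if, at every node, |h(left) - h(right)| <= 1 (empty subtree has height -1).
Bottom-up per-node check:
  node 4: h_left=-1, h_right=-1, diff=0 [OK], height=0
  node 36: h_left=-1, h_right=-1, diff=0 [OK], height=0
  node 27: h_left=-1, h_right=0, diff=1 [OK], height=1
  node 17: h_left=-1, h_right=1, diff=2 [FAIL (|-1-1|=2 > 1)], height=2
  node 11: h_left=-1, h_right=2, diff=3 [FAIL (|-1-2|=3 > 1)], height=3
  node 5: h_left=0, h_right=3, diff=3 [FAIL (|0-3|=3 > 1)], height=4
Node 17 violates the condition: |-1 - 1| = 2 > 1.
Result: Not balanced


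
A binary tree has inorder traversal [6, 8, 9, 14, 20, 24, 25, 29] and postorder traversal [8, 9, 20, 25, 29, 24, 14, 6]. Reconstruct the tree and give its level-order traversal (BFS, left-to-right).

Inorder:   [6, 8, 9, 14, 20, 24, 25, 29]
Postorder: [8, 9, 20, 25, 29, 24, 14, 6]
Algorithm: postorder visits root last, so walk postorder right-to-left;
each value is the root of the current inorder slice — split it at that
value, recurse on the right subtree first, then the left.
Recursive splits:
  root=6; inorder splits into left=[], right=[8, 9, 14, 20, 24, 25, 29]
  root=14; inorder splits into left=[8, 9], right=[20, 24, 25, 29]
  root=24; inorder splits into left=[20], right=[25, 29]
  root=29; inorder splits into left=[25], right=[]
  root=25; inorder splits into left=[], right=[]
  root=20; inorder splits into left=[], right=[]
  root=9; inorder splits into left=[8], right=[]
  root=8; inorder splits into left=[], right=[]
Reconstructed level-order: [6, 14, 9, 24, 8, 20, 29, 25]


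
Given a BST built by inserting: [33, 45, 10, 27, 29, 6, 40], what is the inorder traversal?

Tree insertion order: [33, 45, 10, 27, 29, 6, 40]
Tree (level-order array): [33, 10, 45, 6, 27, 40, None, None, None, None, 29]
Inorder traversal: [6, 10, 27, 29, 33, 40, 45]
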